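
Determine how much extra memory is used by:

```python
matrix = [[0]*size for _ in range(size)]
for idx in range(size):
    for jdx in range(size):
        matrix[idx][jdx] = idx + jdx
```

Space complexity: O(n^2).
A 2D structure of size n x n is allocated.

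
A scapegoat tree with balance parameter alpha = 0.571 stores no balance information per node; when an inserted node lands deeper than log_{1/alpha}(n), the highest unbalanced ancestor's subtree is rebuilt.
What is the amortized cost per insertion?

Search/insert path is O(log n). A rebuild of a subtree of size s costs O(s), but with alpha = 0.571 at least Omega(s) insertions must have occurred in that subtree since its last rebuild. Charging O(1) of the rebuild to each such insertion gives O(log n) amortized.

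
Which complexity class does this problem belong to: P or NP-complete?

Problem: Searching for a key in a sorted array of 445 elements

This problem is in P: binary search runs in O(log n).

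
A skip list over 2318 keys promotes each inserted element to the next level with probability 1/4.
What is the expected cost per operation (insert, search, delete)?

Expected number of levels is O(log_4(2318)) = O(log n). A search visits O(1) expected nodes per level over O(log n) levels. Insert/delete are a search plus O(1) pointer updates per level. Expected O(log n) per operation.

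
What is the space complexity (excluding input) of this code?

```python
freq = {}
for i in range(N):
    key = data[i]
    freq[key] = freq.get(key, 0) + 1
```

Space complexity: O(n).
Auxiliary storage grows linearly with the input size n in the worst case.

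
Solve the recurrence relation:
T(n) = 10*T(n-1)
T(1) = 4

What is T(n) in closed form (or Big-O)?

Each step multiplies by 10. T(n) = T(1)*10^(n-1) = 4*10^(n-1).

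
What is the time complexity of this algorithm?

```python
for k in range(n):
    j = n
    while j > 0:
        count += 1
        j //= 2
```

Time complexity: O(n log n).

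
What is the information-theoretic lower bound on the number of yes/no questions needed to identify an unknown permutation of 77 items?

There are 77! = 145183092028285869634070784086308284983740379224208358846781574688061991349156420080065207861248000000000000000000 permutations. Each yes/no question gives at most 1 bit, so at least ceil(log_2(145183092028285869634070784086308284983740379224208358846781574688061991349156420080065207861248000000000000000000)) = 376 questions are needed.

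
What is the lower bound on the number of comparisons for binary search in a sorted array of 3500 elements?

With 3500 possible positions, we need at least ceil(log_2(3500)) = 12 comparisons. Each comparison splits the remaining candidates by at most half.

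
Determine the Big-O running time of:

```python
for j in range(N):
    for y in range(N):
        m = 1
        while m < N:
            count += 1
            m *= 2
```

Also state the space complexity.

Time complexity: O(n^2 log n).
Space complexity: O(1).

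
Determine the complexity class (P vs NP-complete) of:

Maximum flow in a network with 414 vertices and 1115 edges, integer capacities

This problem is in P: Edmonds-Karp / push-relabel run in polynomial time.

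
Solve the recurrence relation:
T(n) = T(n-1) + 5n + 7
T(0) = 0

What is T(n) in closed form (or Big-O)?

Dominant term in sum is 5*sum(i, i=1..n) = 5*n*(n+1)/2 = O(n^2).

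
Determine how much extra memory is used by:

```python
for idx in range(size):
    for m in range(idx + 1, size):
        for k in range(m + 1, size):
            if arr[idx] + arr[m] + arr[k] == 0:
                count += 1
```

Space complexity: O(1).
Only a constant amount of auxiliary storage is used; nothing grows with n.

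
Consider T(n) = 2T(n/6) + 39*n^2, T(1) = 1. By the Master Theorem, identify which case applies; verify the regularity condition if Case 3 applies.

a=2, b=6, f(n)=39*n^2.
log_6(2) = 0.3869 < 2.
f(n) = Omega(n^(0.3869+epsilon)) for some epsilon > 0, so Case 3 is the candidate.
Regularity: a*f(n/b) = 2*39*(n/6)^2 = (2/36)*39*n^2 <= c*f(n) with c = 2/36 < 1. Satisfied.
Case 3: T(n) = Theta(n^2).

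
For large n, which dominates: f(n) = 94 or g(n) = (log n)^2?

g(n) = (log n)^2 grows faster: any unbounded function dominates a constant.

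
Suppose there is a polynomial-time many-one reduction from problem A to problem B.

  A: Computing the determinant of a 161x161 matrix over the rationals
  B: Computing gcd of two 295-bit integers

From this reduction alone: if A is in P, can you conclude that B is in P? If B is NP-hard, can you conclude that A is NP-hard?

A poly-time reduction A <=_p B transfers tractability DOWN (B easy => A easy) and hardness UP (A hard => B hard), not the reverse.
From A in P, the reduction alone does NOT give B in P: any problem in P trivially reduces to SAT, yet SAT is not known to be in P.
From B NP-hard, the reduction alone does NOT give A NP-hard: again, easy problems reduce to hard ones.
(Here in fact A is P and B is P.)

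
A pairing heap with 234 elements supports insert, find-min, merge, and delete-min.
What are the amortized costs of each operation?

Pairing heaps are self-adjusting heap-ordered trees. Insert and merge link two roots: O(1). Find-min reads the root: O(1). Delete-min removes the root, then pairs children in two passes; amortized cost is O(log 234) = O(log n).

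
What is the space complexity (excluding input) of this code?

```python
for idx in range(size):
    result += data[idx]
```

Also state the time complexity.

Space complexity: O(1).
Only a constant amount of auxiliary storage is used; nothing grows with n.
Time complexity: O(n).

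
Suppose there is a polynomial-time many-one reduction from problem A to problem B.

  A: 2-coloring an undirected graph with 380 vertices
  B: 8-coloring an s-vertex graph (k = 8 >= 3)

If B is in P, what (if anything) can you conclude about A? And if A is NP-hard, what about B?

A poly-time reduction A <=_p B means any A-instance can be transformed to a B-instance in poly time.
If B is in P: compose the reduction with B's poly-time algorithm to solve A in poly time, so A is in P.
If A is NP-hard: every NP problem reduces to A, which reduces to B; composing reductions, every NP problem reduces to B, so B is NP-hard.
(Here in fact A is P and B is NP-complete.)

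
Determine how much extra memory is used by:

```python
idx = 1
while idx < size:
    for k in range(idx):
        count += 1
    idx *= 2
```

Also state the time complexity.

Space complexity: O(1).
Only a constant amount of auxiliary storage is used; nothing grows with n.
Time complexity: O(n).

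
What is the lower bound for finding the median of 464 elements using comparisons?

To find the median of 464 elements, every element must be compared at least once, so the lower bound is Omega(n). The BFPRT algorithm achieves O(n), making this tight.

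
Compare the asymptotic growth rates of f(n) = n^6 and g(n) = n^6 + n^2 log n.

f(n) = n^6 and g(n) = n^6 + n^2 log n are Theta of each other: the lower-order n^2 log n term is o(n^6); both are Theta(n^6).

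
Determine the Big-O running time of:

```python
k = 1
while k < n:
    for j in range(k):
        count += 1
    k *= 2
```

Time complexity: O(n).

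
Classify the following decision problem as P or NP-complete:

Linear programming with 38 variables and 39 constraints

This problem is in P: the ellipsoid and interior-point methods run in polynomial time.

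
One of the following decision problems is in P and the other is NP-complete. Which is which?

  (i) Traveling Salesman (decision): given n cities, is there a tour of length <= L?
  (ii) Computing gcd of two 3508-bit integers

(i) is NP-complete: reduces from Hamiltonian Cycle.
(ii) is P: the Euclidean algorithm runs in polynomial time in the bit-length.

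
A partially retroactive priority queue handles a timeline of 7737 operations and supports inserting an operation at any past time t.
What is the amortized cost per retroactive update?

Partially retroactive priority queues (Demaine-Iacono-Langerman) allow updates at past times with queries only at the present. With a balanced BST over the m = 7737 timeline events tracking bridges, each retroactive insert or delete is O(log m) amortized.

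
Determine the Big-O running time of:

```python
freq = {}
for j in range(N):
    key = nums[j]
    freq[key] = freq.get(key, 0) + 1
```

Time complexity: O(n).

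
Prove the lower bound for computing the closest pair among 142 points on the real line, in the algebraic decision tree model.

Reduction from element distinctness: given 142 reals, the closest-pair distance is 0 iff two are equal. Element distinctness has an Omega(n log n) lower bound in the algebraic decision tree model (Ben-Or). Therefore closest pair on a line also requires Omega(n log n). Sorting then a linear scan achieves this.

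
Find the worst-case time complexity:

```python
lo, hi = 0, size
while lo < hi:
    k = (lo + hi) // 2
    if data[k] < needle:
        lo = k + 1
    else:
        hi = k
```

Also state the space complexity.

Time complexity: O(log n).
Space complexity: O(1).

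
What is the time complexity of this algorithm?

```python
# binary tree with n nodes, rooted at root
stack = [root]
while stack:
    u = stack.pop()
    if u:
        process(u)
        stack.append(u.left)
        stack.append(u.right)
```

Time complexity: O(n).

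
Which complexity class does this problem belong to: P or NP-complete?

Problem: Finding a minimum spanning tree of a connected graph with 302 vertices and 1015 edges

This problem is in P: Kruskal's / Prim's algorithms run in polynomial time.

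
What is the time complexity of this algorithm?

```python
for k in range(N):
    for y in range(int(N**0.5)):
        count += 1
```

Time complexity: O(n * sqrt(n)).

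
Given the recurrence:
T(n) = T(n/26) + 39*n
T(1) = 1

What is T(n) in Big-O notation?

Geometric series: 39*n*(1 + 1/26 + 1/26^2 + ...) = O(n). T(n) = O(n).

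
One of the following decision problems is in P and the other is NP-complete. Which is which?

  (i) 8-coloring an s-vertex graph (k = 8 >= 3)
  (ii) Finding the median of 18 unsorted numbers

(i) is NP-complete: graph k-coloring for k>=3 is NP-complete by reduction from 3-SAT.
(ii) is P: linear-time selection (median-of-medians) runs in O(n).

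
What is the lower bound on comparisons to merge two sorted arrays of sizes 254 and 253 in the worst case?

Adversary: with |254 - 253| <= 1 the inputs can be fully interleaved so that every adjacent pair in the merged output comes from different arrays. Then each of the 506 adjacent pairs must be directly compared, or the algorithm cannot determine their relative order. Standard merge meets this bound.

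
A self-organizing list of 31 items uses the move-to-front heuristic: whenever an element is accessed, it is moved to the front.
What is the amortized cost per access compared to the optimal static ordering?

With potential Phi = number of inversions between the MTF list and the optimal static list (at most C(31,2)), each access has amortized cost at most 2 * (cost under optimal static ordering). This is the move-to-front 2-competitiveness result.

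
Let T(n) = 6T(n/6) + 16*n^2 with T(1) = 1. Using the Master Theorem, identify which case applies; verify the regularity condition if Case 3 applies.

a=6, b=6, f(n)=16*n^2.
log_6(6) = 1 < 2.
f(n) = Omega(n^(1+epsilon)) for some epsilon > 0, so Case 3 is the candidate.
Regularity: a*f(n/b) = 6*16*(n/6)^2 = (6/36)*16*n^2 <= c*f(n) with c = 6/36 < 1. Satisfied.
Case 3: T(n) = Theta(n^2).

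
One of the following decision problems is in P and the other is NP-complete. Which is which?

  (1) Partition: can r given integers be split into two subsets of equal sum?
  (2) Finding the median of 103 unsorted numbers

(1) is NP-complete: Subset Sum reduces to it (one of Karp's 21 NP-complete problems).
(2) is P: linear-time selection (median-of-medians) runs in O(n).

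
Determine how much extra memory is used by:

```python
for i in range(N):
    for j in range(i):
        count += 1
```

Space complexity: O(1).
Only a constant amount of auxiliary storage is used; nothing grows with n.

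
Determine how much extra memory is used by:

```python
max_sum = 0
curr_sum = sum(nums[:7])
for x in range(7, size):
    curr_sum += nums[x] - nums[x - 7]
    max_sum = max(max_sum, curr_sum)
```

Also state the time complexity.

Space complexity: O(1).
Only a constant amount of auxiliary storage is used; nothing grows with n.
Time complexity: O(n).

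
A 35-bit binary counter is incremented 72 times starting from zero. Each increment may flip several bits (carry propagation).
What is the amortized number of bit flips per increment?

Bit i flips on every 2^i-th increment, so over 72 increments bit i flips floor(72/2^i) times. Summing over i: total flips < 2 * 72. Amortized: < 2 = O(1) per increment.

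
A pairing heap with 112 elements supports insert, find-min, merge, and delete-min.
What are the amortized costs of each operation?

Pairing heaps are self-adjusting heap-ordered trees. Insert and merge link two roots: O(1). Find-min reads the root: O(1). Delete-min removes the root, then pairs children in two passes; amortized cost is O(log 112) = O(log n).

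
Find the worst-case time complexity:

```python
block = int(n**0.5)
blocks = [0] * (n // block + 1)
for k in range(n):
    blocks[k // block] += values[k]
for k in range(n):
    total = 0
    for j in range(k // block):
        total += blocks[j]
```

Time complexity: O(n * sqrt(n)).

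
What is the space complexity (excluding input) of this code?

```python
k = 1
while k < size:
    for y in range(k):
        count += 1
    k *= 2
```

Space complexity: O(1).
Only a constant amount of auxiliary storage is used; nothing grows with n.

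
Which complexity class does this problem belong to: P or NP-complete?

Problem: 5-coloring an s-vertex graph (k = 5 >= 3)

This problem is NP-complete: graph k-coloring for k>=3 is NP-complete by reduction from 3-SAT.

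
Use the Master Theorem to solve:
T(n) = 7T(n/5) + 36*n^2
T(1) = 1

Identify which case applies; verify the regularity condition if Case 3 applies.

a=7, b=5, f(n)=36*n^2.
log_5(7) = 1.209 < 2.
f(n) = Omega(n^(1.209+epsilon)) for some epsilon > 0, so Case 3 is the candidate.
Regularity: a*f(n/b) = 7*36*(n/5)^2 = (7/25)*36*n^2 <= c*f(n) with c = 7/25 < 1. Satisfied.
Case 3: T(n) = Theta(n^2).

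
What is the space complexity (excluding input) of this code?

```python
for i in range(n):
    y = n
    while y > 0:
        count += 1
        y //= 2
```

Space complexity: O(1).
Only a constant amount of auxiliary storage is used; nothing grows with n.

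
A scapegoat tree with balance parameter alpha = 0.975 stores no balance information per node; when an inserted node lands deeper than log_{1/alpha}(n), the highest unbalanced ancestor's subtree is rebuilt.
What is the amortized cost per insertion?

Search/insert path is O(log n). A rebuild of a subtree of size s costs O(s), but with alpha = 0.975 at least Omega(s) insertions must have occurred in that subtree since its last rebuild. Charging O(1) of the rebuild to each such insertion gives O(log n) amortized.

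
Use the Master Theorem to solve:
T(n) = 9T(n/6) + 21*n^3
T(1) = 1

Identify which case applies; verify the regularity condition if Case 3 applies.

a=9, b=6, f(n)=21*n^3.
log_6(9) = 1.226 < 3.
f(n) = Omega(n^(1.226+epsilon)) for some epsilon > 0, so Case 3 is the candidate.
Regularity: a*f(n/b) = 9*21*(n/6)^3 = (9/216)*21*n^3 <= c*f(n) with c = 9/216 < 1. Satisfied.
Case 3: T(n) = Theta(n^3).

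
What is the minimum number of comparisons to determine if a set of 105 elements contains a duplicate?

Determining if 105 elements are all distinct requires Omega(n log n) comparisons in the comparison model. This follows from the element distinctness lower bound.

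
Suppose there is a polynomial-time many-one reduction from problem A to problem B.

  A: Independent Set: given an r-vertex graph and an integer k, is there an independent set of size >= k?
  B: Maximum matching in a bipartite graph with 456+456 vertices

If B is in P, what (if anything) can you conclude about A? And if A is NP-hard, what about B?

A poly-time reduction A <=_p B means any A-instance can be transformed to a B-instance in poly time.
If B is in P: compose the reduction with B's poly-time algorithm to solve A in poly time, so A is in P.
If A is NP-hard: every NP problem reduces to A, which reduces to B; composing reductions, every NP problem reduces to B, so B is NP-hard.
(Here in fact A is NP-complete and B is in P, so no such reduction is known -- its existence would imply P = NP; the analysis concerns only what the assumed reduction would or would not let you conclude.)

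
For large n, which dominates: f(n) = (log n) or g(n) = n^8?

g(n) = n^8 grows faster: any positive polynomial dominates any polylog.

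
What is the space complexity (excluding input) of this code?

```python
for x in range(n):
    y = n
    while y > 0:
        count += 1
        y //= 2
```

Space complexity: O(1).
Only a constant amount of auxiliary storage is used; nothing grows with n.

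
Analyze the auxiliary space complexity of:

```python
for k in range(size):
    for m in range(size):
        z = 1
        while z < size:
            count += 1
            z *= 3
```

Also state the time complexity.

Space complexity: O(1).
Only a constant amount of auxiliary storage is used; nothing grows with n.
Time complexity: O(n^2 log n).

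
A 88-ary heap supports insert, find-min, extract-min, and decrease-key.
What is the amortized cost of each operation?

The 88-ary heap has height O(log_88 n). Insert sifts up: O(log_88 n). Find-min reads the root: O(1). Extract-min sifts down comparing 88 children per level: O(88 * log_88 n). Decrease-key sifts up: O(log_88 n).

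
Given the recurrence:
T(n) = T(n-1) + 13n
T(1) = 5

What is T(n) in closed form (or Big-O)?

Unrolling: T(n) = 5 + 13*(2 + 3 + ... + n) = 5 + 13*(n(n+1)/2 - 1) = O(n^2).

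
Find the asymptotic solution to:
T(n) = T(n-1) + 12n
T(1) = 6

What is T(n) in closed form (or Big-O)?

Unrolling: T(n) = 6 + 12*(2 + 3 + ... + n) = 6 + 12*(n(n+1)/2 - 1) = O(n^2).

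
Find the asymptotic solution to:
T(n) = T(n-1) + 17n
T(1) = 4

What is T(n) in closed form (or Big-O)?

Unrolling: T(n) = 4 + 17*(2 + 3 + ... + n) = 4 + 17*(n(n+1)/2 - 1) = O(n^2).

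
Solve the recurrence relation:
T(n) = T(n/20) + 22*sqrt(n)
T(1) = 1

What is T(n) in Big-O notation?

Each level contributes sqrt(n/20^k). Geometric series with ratio 1/sqrt(20) < 1 sums to O(sqrt(n)).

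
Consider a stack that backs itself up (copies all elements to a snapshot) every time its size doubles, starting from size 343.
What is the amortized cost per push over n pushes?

Backups occur at sizes 343, 686, 1372, ..., copying 343 + 686 + 1372 + ... <= 2n elements total (geometric series). Spread over n pushes, the amortized backup cost is O(1) per push.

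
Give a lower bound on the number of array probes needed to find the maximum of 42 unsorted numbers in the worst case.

Adversary: any unprobed cell could hold a value larger than everything seen so far. If fewer than 42 cells are probed, the adversary places the max in an unprobed cell. So all 42 cells must be examined; together with 42-1 comparisons this is tight.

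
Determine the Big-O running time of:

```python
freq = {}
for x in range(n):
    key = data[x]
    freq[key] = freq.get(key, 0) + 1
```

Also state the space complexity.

Time complexity: O(n).
Space complexity: O(n).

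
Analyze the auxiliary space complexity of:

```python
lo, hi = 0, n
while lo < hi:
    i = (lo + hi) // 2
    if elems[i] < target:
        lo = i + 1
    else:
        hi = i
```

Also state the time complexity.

Space complexity: O(1).
Only a constant amount of auxiliary storage is used; nothing grows with n.
Time complexity: O(log n).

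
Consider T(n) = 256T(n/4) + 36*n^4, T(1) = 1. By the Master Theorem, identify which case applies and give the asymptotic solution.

a=256, b=4, f(n)=36*n^4.
log_4(256) = 4, so n^(log_b(a)) = n^4.
f(n) = Theta(n^4), so Case 2 applies.
T(n) = Theta(n^4 log n).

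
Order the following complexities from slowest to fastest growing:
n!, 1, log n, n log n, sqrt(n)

Ordered by growth rate: 1 < log n < sqrt(n) < n log n < n!.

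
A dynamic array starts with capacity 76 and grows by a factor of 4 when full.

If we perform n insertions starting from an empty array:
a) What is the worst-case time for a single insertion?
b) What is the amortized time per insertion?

(a) Worst-case single insertion: O(n) -- when the array is full at capacity c, the resize copies all c elements, and c can be Theta(n).
(b) Resizes happen at sizes 76, 304, 1216, ... Total copy cost for n insertions: 76 + 304 + ... = O(n) (geometric series with ratio 1/4). Amortized cost per insertion: O(n)/n = O(1).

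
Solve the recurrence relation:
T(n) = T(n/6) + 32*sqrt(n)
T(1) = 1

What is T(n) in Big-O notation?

Each level contributes sqrt(n/6^k). Geometric series with ratio 1/sqrt(6) < 1 sums to O(sqrt(n)).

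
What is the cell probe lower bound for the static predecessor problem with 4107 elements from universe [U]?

The Patrascu-Thorup lower bound shows any data structure on n = 4107 elements using O(n * polylog(n)) space requires Omega(log log U) query time. van Emde Boas trees achieve O(log log U) with O(U) space.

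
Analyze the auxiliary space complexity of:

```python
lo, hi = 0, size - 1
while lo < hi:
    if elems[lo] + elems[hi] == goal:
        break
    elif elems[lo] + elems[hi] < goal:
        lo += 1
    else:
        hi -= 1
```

Space complexity: O(1).
Only a constant amount of auxiliary storage is used; nothing grows with n.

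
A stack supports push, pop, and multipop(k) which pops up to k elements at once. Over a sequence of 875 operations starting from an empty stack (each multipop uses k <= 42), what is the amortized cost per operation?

Each element is pushed exactly once and popped at most once (whether by pop or as part of a multipop). So the total number of individual pops over the whole sequence is at most the number of pushes, which is at most 875. Total work <= 2 * 875, hence O(1) amortized per operation.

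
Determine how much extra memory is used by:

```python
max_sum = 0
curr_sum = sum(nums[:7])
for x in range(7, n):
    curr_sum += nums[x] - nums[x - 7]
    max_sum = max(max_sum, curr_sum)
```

Space complexity: O(1).
Only a constant amount of auxiliary storage is used; nothing grows with n.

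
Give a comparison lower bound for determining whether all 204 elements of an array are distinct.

In the algebraic decision-tree model, the YES region for element distinctness on 204 elements has 204! connected components (one per ordering). Ben-Or's theorem then gives a lower bound of Omega(log(n!)) = Omega(n log n).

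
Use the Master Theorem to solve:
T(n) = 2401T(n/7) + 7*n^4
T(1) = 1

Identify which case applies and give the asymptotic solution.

a=2401, b=7, f(n)=7*n^4.
log_7(2401) = 4, so n^(log_b(a)) = n^4.
f(n) = Theta(n^4), so Case 2 applies.
T(n) = Theta(n^4 log n).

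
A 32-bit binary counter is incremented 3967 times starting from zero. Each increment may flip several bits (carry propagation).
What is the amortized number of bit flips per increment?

Bit i flips on every 2^i-th increment, so over 3967 increments bit i flips floor(3967/2^i) times. Summing over i: total flips < 2 * 3967. Amortized: < 2 = O(1) per increment.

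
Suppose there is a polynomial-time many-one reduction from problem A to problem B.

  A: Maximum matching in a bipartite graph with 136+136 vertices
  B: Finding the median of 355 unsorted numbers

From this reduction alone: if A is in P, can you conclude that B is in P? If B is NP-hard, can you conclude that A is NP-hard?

A poly-time reduction A <=_p B transfers tractability DOWN (B easy => A easy) and hardness UP (A hard => B hard), not the reverse.
From A in P, the reduction alone does NOT give B in P: any problem in P trivially reduces to SAT, yet SAT is not known to be in P.
From B NP-hard, the reduction alone does NOT give A NP-hard: again, easy problems reduce to hard ones.
(Here in fact A is P and B is P.)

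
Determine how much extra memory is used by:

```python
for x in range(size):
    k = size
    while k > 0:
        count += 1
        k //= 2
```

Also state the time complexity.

Space complexity: O(1).
Only a constant amount of auxiliary storage is used; nothing grows with n.
Time complexity: O(n log n).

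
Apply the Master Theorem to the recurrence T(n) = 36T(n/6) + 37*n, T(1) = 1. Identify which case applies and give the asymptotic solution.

a=36, b=6, f(n)=37*n.
log_6(36) = 2 > 1.
Since f(n) = O(n^1) is polynomially smaller than n^2, Case 1 applies.
T(n) = Theta(n^2).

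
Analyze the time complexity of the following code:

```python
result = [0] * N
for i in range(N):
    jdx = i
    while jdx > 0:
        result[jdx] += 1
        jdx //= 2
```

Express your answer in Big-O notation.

Time complexity: O(n log n).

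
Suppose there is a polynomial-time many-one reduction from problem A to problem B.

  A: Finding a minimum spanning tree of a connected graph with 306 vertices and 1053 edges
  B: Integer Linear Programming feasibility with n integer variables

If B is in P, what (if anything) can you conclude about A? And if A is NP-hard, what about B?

A poly-time reduction A <=_p B means any A-instance can be transformed to a B-instance in poly time.
If B is in P: compose the reduction with B's poly-time algorithm to solve A in poly time, so A is in P.
If A is NP-hard: every NP problem reduces to A, which reduces to B; composing reductions, every NP problem reduces to B, so B is NP-hard.
(Here in fact A is P and B is NP-complete.)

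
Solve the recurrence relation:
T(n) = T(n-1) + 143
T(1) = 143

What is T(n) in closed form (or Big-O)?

Unrolling: T(n) = T(n-1) + 143 = T(n-2) + 2*143 = ... = T(1) + (n-1)*143 = 143 + (n-1)*143 = 143n.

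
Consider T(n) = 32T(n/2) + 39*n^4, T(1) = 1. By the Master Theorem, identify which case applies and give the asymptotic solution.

a=32, b=2, f(n)=39*n^4.
log_2(32) = 5 > 4.
Since f(n) = O(n^4) is polynomially smaller than n^5, Case 1 applies.
T(n) = Theta(n^5).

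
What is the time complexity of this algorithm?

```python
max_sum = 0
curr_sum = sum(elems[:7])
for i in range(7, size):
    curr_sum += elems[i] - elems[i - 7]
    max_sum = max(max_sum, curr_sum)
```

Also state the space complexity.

Time complexity: O(n).
Space complexity: O(1).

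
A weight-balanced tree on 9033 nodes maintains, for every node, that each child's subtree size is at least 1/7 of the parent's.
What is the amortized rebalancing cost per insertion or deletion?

With balance ratio 1/7, tree height is O(log_{7/1}(9033)) = O(log n). A rebalance at a node of size s costs O(s) but requires Omega(s) updates in that subtree to retrigger. Summed over the O(log n) ancestors of the touched leaf, amortized rebalancing is O(log n).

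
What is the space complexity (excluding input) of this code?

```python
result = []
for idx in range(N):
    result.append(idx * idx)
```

Space complexity: O(n).
Auxiliary storage grows linearly with the input size n in the worst case.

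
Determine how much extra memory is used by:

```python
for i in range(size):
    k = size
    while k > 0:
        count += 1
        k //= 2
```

Space complexity: O(1).
Only a constant amount of auxiliary storage is used; nothing grows with n.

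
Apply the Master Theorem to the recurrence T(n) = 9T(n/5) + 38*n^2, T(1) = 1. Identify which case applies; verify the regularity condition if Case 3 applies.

a=9, b=5, f(n)=38*n^2.
log_5(9) = 1.365 < 2.
f(n) = Omega(n^(1.365+epsilon)) for some epsilon > 0, so Case 3 is the candidate.
Regularity: a*f(n/b) = 9*38*(n/5)^2 = (9/25)*38*n^2 <= c*f(n) with c = 9/25 < 1. Satisfied.
Case 3: T(n) = Theta(n^2).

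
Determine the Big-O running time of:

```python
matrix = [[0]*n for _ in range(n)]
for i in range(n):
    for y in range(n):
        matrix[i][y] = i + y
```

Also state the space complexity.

Time complexity: O(n^2).
Space complexity: O(n^2).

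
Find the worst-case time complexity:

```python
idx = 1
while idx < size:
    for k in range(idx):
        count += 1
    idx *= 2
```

Time complexity: O(n).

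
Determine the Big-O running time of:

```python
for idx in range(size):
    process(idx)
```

Time complexity: O(n).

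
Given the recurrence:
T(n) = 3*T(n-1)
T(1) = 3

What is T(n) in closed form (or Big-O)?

Each step multiplies by 3. T(n) = T(1)*3^(n-1) = 3*3^(n-1).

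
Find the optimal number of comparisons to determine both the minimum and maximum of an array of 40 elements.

Naive approach: 78 comparisons (39 for max + 39 for min).
Optimal: Compare elements in pairs first (floor(n/2) = 20 comparisons), then find max among winners and min among losers (19 comparisons each).
Total: ceil(3n/2) - 2 = 58 comparisons. An adversary argument shows this is also a lower bound.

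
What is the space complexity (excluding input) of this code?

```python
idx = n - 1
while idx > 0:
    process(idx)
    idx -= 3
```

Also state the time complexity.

Space complexity: O(1).
Only a constant amount of auxiliary storage is used; nothing grows with n.
Time complexity: O(n).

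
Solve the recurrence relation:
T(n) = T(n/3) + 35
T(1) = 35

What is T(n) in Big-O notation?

Each step divides n by 3 and adds 35. After log_3(n) steps, T(n) = O(log n).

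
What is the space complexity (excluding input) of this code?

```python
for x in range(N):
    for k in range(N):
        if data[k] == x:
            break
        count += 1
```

Space complexity: O(1).
Only a constant amount of auxiliary storage is used; nothing grows with n.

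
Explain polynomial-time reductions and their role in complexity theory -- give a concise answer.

A poly-time reduction from A to B transforms any instance of A into an instance of B in polynomial time. If A reduces to B and B is in P, then A is in P. If A is NP-hard and A reduces to B, then B is NP-hard. Reductions transfer hardness upward and tractability downward.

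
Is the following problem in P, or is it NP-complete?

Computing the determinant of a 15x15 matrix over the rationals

This problem is in P: Gaussian elimination runs in O(n^3).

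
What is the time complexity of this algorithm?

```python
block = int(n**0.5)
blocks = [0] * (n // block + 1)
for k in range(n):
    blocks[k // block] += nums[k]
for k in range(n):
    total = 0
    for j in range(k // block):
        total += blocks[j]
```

Time complexity: O(n * sqrt(n)).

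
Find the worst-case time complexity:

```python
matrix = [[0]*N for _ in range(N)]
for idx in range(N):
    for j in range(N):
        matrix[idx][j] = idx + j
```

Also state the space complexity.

Time complexity: O(n^2).
Space complexity: O(n^2).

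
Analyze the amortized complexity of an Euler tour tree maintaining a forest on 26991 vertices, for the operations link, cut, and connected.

An Euler tour tree stores each tree's Euler tour as a balanced BST keyed by tour position. On 26991 vertices: link concatenates two tours via O(1) splits/joins of size <= 2*26991 (O(log n)); cut splits the tour at the two occurrences of the edge (O(log n)); connected compares BST roots (O(log n) to find the root). All O(log n) amortized.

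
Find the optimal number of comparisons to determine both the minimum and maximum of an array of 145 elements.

Naive approach: 288 comparisons (144 for max + 144 for min).
Optimal: Compare elements in pairs first (floor(n/2) = 72 comparisons), then find max among winners and min among losers (72 comparisons each).
Total: ceil(3n/2) - 2 = 216 comparisons. An adversary argument shows this is also a lower bound.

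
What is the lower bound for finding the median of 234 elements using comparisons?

To find the median of 234 elements, every element must be compared at least once, so the lower bound is Omega(n). The BFPRT algorithm achieves O(n), making this tight.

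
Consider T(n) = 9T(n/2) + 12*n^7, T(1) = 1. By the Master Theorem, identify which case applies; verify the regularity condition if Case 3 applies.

a=9, b=2, f(n)=12*n^7.
log_2(9) = 3.17 < 7.
f(n) = Omega(n^(3.17+epsilon)) for some epsilon > 0, so Case 3 is the candidate.
Regularity: a*f(n/b) = 9*12*(n/2)^7 = (9/128)*12*n^7 <= c*f(n) with c = 9/128 < 1. Satisfied.
Case 3: T(n) = Theta(n^7).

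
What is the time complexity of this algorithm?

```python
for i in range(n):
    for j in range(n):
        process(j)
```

Time complexity: O(n^2).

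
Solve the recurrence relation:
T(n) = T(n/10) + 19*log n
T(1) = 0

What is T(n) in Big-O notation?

Each of the log_10(n) levels adds O(log n). T(n) = O(log^2 n).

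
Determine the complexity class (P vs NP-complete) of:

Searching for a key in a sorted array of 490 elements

This problem is in P: binary search runs in O(log n).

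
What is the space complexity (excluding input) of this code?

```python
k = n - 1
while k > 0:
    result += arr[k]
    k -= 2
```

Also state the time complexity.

Space complexity: O(1).
Only a constant amount of auxiliary storage is used; nothing grows with n.
Time complexity: O(n).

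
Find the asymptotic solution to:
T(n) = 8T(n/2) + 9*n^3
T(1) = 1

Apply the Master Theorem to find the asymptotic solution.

a=8, b=2, f(n)=9*n^3. log_2(8) = 3. Case 2: T(n) = O(n^3 log n).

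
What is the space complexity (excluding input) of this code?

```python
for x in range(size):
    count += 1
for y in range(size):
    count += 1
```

Space complexity: O(1).
Only a constant amount of auxiliary storage is used; nothing grows with n.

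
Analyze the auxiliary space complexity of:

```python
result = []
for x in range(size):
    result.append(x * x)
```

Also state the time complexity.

Space complexity: O(n).
Auxiliary storage grows linearly with the input size n in the worst case.
Time complexity: O(n).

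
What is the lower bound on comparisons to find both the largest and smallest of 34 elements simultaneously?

Pair elements first (floor(34/2) comparisons), then find max among winners and min among losers. Total: ceil(3*34/2) - 2 = 49 comparisons.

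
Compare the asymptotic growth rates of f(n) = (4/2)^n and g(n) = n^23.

f(n) = (4/2)^n grows faster: (4/2)^n is exponential with base 4/2 > 1, dominating every polynomial.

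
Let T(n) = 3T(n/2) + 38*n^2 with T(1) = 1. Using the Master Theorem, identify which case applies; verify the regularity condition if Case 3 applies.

a=3, b=2, f(n)=38*n^2.
log_2(3) = 1.585 < 2.
f(n) = Omega(n^(1.585+epsilon)) for some epsilon > 0, so Case 3 is the candidate.
Regularity: a*f(n/b) = 3*38*(n/2)^2 = (3/4)*38*n^2 <= c*f(n) with c = 3/4 < 1. Satisfied.
Case 3: T(n) = Theta(n^2).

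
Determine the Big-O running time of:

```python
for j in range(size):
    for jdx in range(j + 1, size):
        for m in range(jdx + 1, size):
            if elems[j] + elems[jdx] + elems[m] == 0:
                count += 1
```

Time complexity: O(n^3).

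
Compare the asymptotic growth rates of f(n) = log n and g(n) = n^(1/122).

g(n) = n^(1/122) grows faster: any positive power of n dominates log n.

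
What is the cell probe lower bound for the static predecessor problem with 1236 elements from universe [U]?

The Patrascu-Thorup lower bound shows any data structure on n = 1236 elements using O(n * polylog(n)) space requires Omega(log log U) query time. van Emde Boas trees achieve O(log log U) with O(U) space.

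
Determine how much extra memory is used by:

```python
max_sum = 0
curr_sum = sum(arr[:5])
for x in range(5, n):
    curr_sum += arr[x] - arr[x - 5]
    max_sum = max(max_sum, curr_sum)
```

Space complexity: O(1).
Only a constant amount of auxiliary storage is used; nothing grows with n.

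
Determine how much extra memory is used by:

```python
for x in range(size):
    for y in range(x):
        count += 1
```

Space complexity: O(1).
Only a constant amount of auxiliary storage is used; nothing grows with n.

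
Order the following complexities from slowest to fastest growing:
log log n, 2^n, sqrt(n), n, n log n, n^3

Ordered by growth rate: log log n < sqrt(n) < n < n log n < n^3 < 2^n.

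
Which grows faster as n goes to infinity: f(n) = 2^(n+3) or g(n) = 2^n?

f(n) = 2^(n+3) and g(n) = 2^n are Theta of each other: 2^(n+3) = 2^3 * 2^n = Theta(2^n).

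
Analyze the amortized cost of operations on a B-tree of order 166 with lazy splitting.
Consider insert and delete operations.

In a B-tree of order 166, a node splits when it has 166 keys. With lazy splitting, we use potential Phi = number of full nodes + number of near-empty nodes. Each split costs O(1) but reduces potential. Between splits, at least 83 insertions must occur in that node. Amortized structural cost is O(1) per operation, plus O(log_166 n) traversal.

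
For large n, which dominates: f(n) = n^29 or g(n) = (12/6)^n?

g(n) = (12/6)^n grows faster: (12/6)^n is exponential with base 12/6 > 1, dominating every polynomial.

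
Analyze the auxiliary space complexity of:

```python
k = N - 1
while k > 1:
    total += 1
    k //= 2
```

Space complexity: O(1).
Only a constant amount of auxiliary storage is used; nothing grows with n.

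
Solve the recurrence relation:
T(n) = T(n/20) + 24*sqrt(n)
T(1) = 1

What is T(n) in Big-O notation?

Each level contributes sqrt(n/20^k). Geometric series with ratio 1/sqrt(20) < 1 sums to O(sqrt(n)).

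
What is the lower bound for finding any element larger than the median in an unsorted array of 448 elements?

To find an element larger than the median of 448 elements, we must see Omega(n) elements. Without seeing enough elements, an adversary can make any unseen element the median.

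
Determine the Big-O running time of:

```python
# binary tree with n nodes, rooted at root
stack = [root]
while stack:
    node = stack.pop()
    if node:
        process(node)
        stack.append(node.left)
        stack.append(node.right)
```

Time complexity: O(n).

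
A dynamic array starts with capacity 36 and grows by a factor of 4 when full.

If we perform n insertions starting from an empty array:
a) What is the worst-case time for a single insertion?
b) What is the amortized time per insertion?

(a) Worst-case single insertion: O(n) -- when the array is full at capacity c, the resize copies all c elements, and c can be Theta(n).
(b) Resizes happen at sizes 36, 144, 576, ... Total copy cost for n insertions: 36 + 144 + ... = O(n) (geometric series with ratio 1/4). Amortized cost per insertion: O(n)/n = O(1).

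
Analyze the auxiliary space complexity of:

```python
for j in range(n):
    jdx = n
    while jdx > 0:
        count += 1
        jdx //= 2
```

Space complexity: O(1).
Only a constant amount of auxiliary storage is used; nothing grows with n.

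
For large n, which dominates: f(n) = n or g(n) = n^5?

g(n) = n^5 grows faster: n^5/n = n^4 -> infinity.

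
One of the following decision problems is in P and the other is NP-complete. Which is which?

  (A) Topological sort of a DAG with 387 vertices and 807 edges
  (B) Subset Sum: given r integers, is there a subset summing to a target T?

(A) is P: DFS-based topological sort runs in O(V+E).
(B) is NP-complete: one of Karp's 21 NP-complete problems.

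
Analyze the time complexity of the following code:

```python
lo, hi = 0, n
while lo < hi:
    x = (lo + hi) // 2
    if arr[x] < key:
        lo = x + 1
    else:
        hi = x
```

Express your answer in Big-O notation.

Time complexity: O(log n).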